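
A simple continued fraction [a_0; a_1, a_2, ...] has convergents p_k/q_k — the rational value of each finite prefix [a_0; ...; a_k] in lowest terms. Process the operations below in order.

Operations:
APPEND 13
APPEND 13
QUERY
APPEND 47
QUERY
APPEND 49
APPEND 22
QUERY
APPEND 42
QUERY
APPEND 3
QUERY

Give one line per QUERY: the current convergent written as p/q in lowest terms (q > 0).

170/13
8003/612
8638977/660634
363229351/27776629
1098327030/83990521

APPEND 13: p_0 = 13·1 + 0 = 13, q_0 = 13·0 + 1 = 1 → 13/1
APPEND 13: p_1 = 13·13 + 1 = 170, q_1 = 13·1 + 0 = 13 → 170/13
APPEND 47: p_2 = 47·170 + 13 = 8003, q_2 = 47·13 + 1 = 612 → 8003/612
APPEND 49: p_3 = 49·8003 + 170 = 392317, q_3 = 49·612 + 13 = 30001 → 392317/30001
APPEND 22: p_4 = 22·392317 + 8003 = 8638977, q_4 = 22·30001 + 612 = 660634 → 8638977/660634
APPEND 42: p_5 = 42·8638977 + 392317 = 363229351, q_5 = 42·660634 + 30001 = 27776629 → 363229351/27776629
APPEND 3: p_6 = 3·363229351 + 8638977 = 1098327030, q_6 = 3·27776629 + 660634 = 83990521 → 1098327030/83990521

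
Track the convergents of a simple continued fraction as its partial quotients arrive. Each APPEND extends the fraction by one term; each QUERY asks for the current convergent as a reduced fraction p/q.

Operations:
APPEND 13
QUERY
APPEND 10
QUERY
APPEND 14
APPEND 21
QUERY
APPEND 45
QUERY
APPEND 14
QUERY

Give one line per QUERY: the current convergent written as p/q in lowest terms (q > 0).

13/1
131/10
38918/2971
1753157/133836
24583116/1876675

APPEND 13: p_0 = 13·1 + 0 = 13, q_0 = 13·0 + 1 = 1 → 13/1
APPEND 10: p_1 = 10·13 + 1 = 131, q_1 = 10·1 + 0 = 10 → 131/10
APPEND 14: p_2 = 14·131 + 13 = 1847, q_2 = 14·10 + 1 = 141 → 1847/141
APPEND 21: p_3 = 21·1847 + 131 = 38918, q_3 = 21·141 + 10 = 2971 → 38918/2971
APPEND 45: p_4 = 45·38918 + 1847 = 1753157, q_4 = 45·2971 + 141 = 133836 → 1753157/133836
APPEND 14: p_5 = 14·1753157 + 38918 = 24583116, q_5 = 14·133836 + 2971 = 1876675 → 24583116/1876675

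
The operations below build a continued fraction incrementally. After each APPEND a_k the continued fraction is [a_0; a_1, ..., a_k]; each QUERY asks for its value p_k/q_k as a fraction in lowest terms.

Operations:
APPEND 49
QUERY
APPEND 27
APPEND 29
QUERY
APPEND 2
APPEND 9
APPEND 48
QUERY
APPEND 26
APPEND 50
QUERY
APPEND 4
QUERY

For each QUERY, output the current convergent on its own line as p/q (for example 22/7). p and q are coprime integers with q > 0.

APPEND 49: p_0 = 49·1 + 0 = 49, q_0 = 49·0 + 1 = 1 → 49/1
APPEND 27: p_1 = 27·49 + 1 = 1324, q_1 = 27·1 + 0 = 27 → 1324/27
APPEND 29: p_2 = 29·1324 + 49 = 38445, q_2 = 29·27 + 1 = 784 → 38445/784
APPEND 2: p_3 = 2·38445 + 1324 = 78214, q_3 = 2·784 + 27 = 1595 → 78214/1595
APPEND 9: p_4 = 9·78214 + 38445 = 742371, q_4 = 9·1595 + 784 = 15139 → 742371/15139
APPEND 48: p_5 = 48·742371 + 78214 = 35712022, q_5 = 48·15139 + 1595 = 728267 → 35712022/728267
APPEND 26: p_6 = 26·35712022 + 742371 = 929254943, q_6 = 26·728267 + 15139 = 18950081 → 929254943/18950081
APPEND 50: p_7 = 50·929254943 + 35712022 = 46498459172, q_7 = 50·18950081 + 728267 = 948232317 → 46498459172/948232317
APPEND 4: p_8 = 4·46498459172 + 929254943 = 186923091631, q_8 = 4·948232317 + 18950081 = 3811879349 → 186923091631/3811879349

49/1
38445/784
35712022/728267
46498459172/948232317
186923091631/3811879349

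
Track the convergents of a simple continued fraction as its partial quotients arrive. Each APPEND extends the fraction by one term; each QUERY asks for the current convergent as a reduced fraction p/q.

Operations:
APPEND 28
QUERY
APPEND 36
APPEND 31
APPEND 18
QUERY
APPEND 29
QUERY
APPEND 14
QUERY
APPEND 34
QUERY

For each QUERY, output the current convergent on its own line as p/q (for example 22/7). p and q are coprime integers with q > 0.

APPEND 28: p_0 = 28·1 + 0 = 28, q_0 = 28·0 + 1 = 1 → 28/1
APPEND 36: p_1 = 36·28 + 1 = 1009, q_1 = 36·1 + 0 = 36 → 1009/36
APPEND 31: p_2 = 31·1009 + 28 = 31307, q_2 = 31·36 + 1 = 1117 → 31307/1117
APPEND 18: p_3 = 18·31307 + 1009 = 564535, q_3 = 18·1117 + 36 = 20142 → 564535/20142
APPEND 29: p_4 = 29·564535 + 31307 = 16402822, q_4 = 29·20142 + 1117 = 585235 → 16402822/585235
APPEND 14: p_5 = 14·16402822 + 564535 = 230204043, q_5 = 14·585235 + 20142 = 8213432 → 230204043/8213432
APPEND 34: p_6 = 34·230204043 + 16402822 = 7843340284, q_6 = 34·8213432 + 585235 = 279841923 → 7843340284/279841923

28/1
564535/20142
16402822/585235
230204043/8213432
7843340284/279841923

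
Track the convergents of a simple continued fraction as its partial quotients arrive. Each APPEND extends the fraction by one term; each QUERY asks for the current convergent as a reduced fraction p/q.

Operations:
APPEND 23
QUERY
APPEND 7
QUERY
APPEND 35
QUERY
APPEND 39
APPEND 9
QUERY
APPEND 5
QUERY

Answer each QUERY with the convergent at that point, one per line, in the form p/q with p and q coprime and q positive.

APPEND 23: p_0 = 23·1 + 0 = 23, q_0 = 23·0 + 1 = 1 → 23/1
APPEND 7: p_1 = 7·23 + 1 = 162, q_1 = 7·1 + 0 = 7 → 162/7
APPEND 35: p_2 = 35·162 + 23 = 5693, q_2 = 35·7 + 1 = 246 → 5693/246
APPEND 39: p_3 = 39·5693 + 162 = 222189, q_3 = 39·246 + 7 = 9601 → 222189/9601
APPEND 9: p_4 = 9·222189 + 5693 = 2005394, q_4 = 9·9601 + 246 = 86655 → 2005394/86655
APPEND 5: p_5 = 5·2005394 + 222189 = 10249159, q_5 = 5·86655 + 9601 = 442876 → 10249159/442876

23/1
162/7
5693/246
2005394/86655
10249159/442876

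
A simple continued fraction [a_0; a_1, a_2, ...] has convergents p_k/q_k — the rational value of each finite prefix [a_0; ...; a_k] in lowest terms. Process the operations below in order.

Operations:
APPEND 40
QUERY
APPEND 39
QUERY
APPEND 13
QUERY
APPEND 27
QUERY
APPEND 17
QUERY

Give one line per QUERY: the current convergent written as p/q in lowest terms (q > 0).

APPEND 40: p_0 = 40·1 + 0 = 40, q_0 = 40·0 + 1 = 1 → 40/1
APPEND 39: p_1 = 39·40 + 1 = 1561, q_1 = 39·1 + 0 = 39 → 1561/39
APPEND 13: p_2 = 13·1561 + 40 = 20333, q_2 = 13·39 + 1 = 508 → 20333/508
APPEND 27: p_3 = 27·20333 + 1561 = 550552, q_3 = 27·508 + 39 = 13755 → 550552/13755
APPEND 17: p_4 = 17·550552 + 20333 = 9379717, q_4 = 17·13755 + 508 = 234343 → 9379717/234343

40/1
1561/39
20333/508
550552/13755
9379717/234343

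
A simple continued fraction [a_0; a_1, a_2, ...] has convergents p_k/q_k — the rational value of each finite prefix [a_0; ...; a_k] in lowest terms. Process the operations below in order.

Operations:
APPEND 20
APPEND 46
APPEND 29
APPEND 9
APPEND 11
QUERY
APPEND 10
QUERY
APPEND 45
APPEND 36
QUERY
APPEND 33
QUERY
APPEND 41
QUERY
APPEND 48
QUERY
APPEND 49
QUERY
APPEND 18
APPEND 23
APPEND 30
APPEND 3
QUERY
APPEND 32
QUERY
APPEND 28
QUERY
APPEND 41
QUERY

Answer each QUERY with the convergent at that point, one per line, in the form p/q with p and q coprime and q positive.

APPEND 20: p_0 = 20·1 + 0 = 20, q_0 = 20·0 + 1 = 1 → 20/1
APPEND 46: p_1 = 46·20 + 1 = 921, q_1 = 46·1 + 0 = 46 → 921/46
APPEND 29: p_2 = 29·921 + 20 = 26729, q_2 = 29·46 + 1 = 1335 → 26729/1335
APPEND 9: p_3 = 9·26729 + 921 = 241482, q_3 = 9·1335 + 46 = 12061 → 241482/12061
APPEND 11: p_4 = 11·241482 + 26729 = 2683031, q_4 = 11·12061 + 1335 = 134006 → 2683031/134006
APPEND 10: p_5 = 10·2683031 + 241482 = 27071792, q_5 = 10·134006 + 12061 = 1352121 → 27071792/1352121
APPEND 45: p_6 = 45·27071792 + 2683031 = 1220913671, q_6 = 45·1352121 + 134006 = 60979451 → 1220913671/60979451
APPEND 36: p_7 = 36·1220913671 + 27071792 = 43979963948, q_7 = 36·60979451 + 1352121 = 2196612357 → 43979963948/2196612357
APPEND 33: p_8 = 33·43979963948 + 1220913671 = 1452559723955, q_8 = 33·2196612357 + 60979451 = 72549187232 → 1452559723955/72549187232
APPEND 41: p_9 = 41·1452559723955 + 43979963948 = 59598928646103, q_9 = 41·72549187232 + 2196612357 = 2976713288869 → 59598928646103/2976713288869
APPEND 48: p_10 = 48·59598928646103 + 1452559723955 = 2862201134736899, q_10 = 48·2976713288869 + 72549187232 = 142954787052944 → 2862201134736899/142954787052944
APPEND 49: p_11 = 49·2862201134736899 + 59598928646103 = 140307454530754154, q_11 = 49·142954787052944 + 2976713288869 = 7007761278883125 → 140307454530754154/7007761278883125
APPEND 18: p_12 = 18·140307454530754154 + 2862201134736899 = 2528396382688311671, q_12 = 18·7007761278883125 + 142954787052944 = 126282657806949194 → 2528396382688311671/126282657806949194
APPEND 23: p_13 = 23·2528396382688311671 + 140307454530754154 = 58293424256361922587, q_13 = 23·126282657806949194 + 7007761278883125 = 2911508890838714587 → 58293424256361922587/2911508890838714587
APPEND 30: p_14 = 30·58293424256361922587 + 2528396382688311671 = 1751331124073545989281, q_14 = 30·2911508890838714587 + 126282657806949194 = 87471549382968386804 → 1751331124073545989281/87471549382968386804
APPEND 3: p_15 = 3·1751331124073545989281 + 58293424256361922587 = 5312286796476999890430, q_15 = 3·87471549382968386804 + 2911508890838714587 = 265326157039743874999 → 5312286796476999890430/265326157039743874999
APPEND 32: p_16 = 32·5312286796476999890430 + 1751331124073545989281 = 171744508611337542483041, q_16 = 32·265326157039743874999 + 87471549382968386804 = 8577908574654772386772 → 171744508611337542483041/8577908574654772386772
APPEND 28: p_17 = 28·171744508611337542483041 + 5312286796476999890430 = 4814158527913928189415578, q_17 = 28·8577908574654772386772 + 265326157039743874999 = 240446766247373370704615 → 4814158527913928189415578/240446766247373370704615
APPEND 41: p_18 = 41·4814158527913928189415578 + 171744508611337542483041 = 197552244153082393308521739, q_18 = 41·240446766247373370704615 + 8577908574654772386772 = 9866895324716962971275987 → 197552244153082393308521739/9866895324716962971275987

2683031/134006
27071792/1352121
43979963948/2196612357
1452559723955/72549187232
59598928646103/2976713288869
2862201134736899/142954787052944
140307454530754154/7007761278883125
5312286796476999890430/265326157039743874999
171744508611337542483041/8577908574654772386772
4814158527913928189415578/240446766247373370704615
197552244153082393308521739/9866895324716962971275987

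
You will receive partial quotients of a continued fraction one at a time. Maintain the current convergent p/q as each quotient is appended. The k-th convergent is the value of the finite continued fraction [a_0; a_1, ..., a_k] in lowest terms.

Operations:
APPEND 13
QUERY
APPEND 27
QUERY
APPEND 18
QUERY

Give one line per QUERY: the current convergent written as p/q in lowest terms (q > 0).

13/1
352/27
6349/487

APPEND 13: p_0 = 13·1 + 0 = 13, q_0 = 13·0 + 1 = 1 → 13/1
APPEND 27: p_1 = 27·13 + 1 = 352, q_1 = 27·1 + 0 = 27 → 352/27
APPEND 18: p_2 = 18·352 + 13 = 6349, q_2 = 18·27 + 1 = 487 → 6349/487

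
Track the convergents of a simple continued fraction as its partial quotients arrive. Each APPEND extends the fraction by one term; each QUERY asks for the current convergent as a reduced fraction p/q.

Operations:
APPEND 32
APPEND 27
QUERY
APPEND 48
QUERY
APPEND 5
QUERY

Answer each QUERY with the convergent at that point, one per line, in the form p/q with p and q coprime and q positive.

865/27
41552/1297
208625/6512

APPEND 32: p_0 = 32·1 + 0 = 32, q_0 = 32·0 + 1 = 1 → 32/1
APPEND 27: p_1 = 27·32 + 1 = 865, q_1 = 27·1 + 0 = 27 → 865/27
APPEND 48: p_2 = 48·865 + 32 = 41552, q_2 = 48·27 + 1 = 1297 → 41552/1297
APPEND 5: p_3 = 5·41552 + 865 = 208625, q_3 = 5·1297 + 27 = 6512 → 208625/6512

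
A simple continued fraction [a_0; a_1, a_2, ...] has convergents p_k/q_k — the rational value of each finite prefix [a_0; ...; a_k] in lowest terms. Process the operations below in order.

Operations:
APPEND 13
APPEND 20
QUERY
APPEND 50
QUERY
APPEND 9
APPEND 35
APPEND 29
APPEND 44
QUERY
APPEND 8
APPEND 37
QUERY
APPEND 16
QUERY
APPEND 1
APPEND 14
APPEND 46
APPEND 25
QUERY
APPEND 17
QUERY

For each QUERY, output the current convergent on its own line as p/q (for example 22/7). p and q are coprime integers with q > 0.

261/20
13063/1001
5288188343/405226708
1575035344646/120692824517
25242991113155/1934336208429
461870811773691744/35392534538617273
7870262604809246423/603087560348331545

APPEND 13: p_0 = 13·1 + 0 = 13, q_0 = 13·0 + 1 = 1 → 13/1
APPEND 20: p_1 = 20·13 + 1 = 261, q_1 = 20·1 + 0 = 20 → 261/20
APPEND 50: p_2 = 50·261 + 13 = 13063, q_2 = 50·20 + 1 = 1001 → 13063/1001
APPEND 9: p_3 = 9·13063 + 261 = 117828, q_3 = 9·1001 + 20 = 9029 → 117828/9029
APPEND 35: p_4 = 35·117828 + 13063 = 4137043, q_4 = 35·9029 + 1001 = 317016 → 4137043/317016
APPEND 29: p_5 = 29·4137043 + 117828 = 120092075, q_5 = 29·317016 + 9029 = 9202493 → 120092075/9202493
APPEND 44: p_6 = 44·120092075 + 4137043 = 5288188343, q_6 = 44·9202493 + 317016 = 405226708 → 5288188343/405226708
APPEND 8: p_7 = 8·5288188343 + 120092075 = 42425598819, q_7 = 8·405226708 + 9202493 = 3251016157 → 42425598819/3251016157
APPEND 37: p_8 = 37·42425598819 + 5288188343 = 1575035344646, q_8 = 37·3251016157 + 405226708 = 120692824517 → 1575035344646/120692824517
APPEND 16: p_9 = 16·1575035344646 + 42425598819 = 25242991113155, q_9 = 16·120692824517 + 3251016157 = 1934336208429 → 25242991113155/1934336208429
APPEND 1: p_10 = 1·25242991113155 + 1575035344646 = 26818026457801, q_10 = 1·1934336208429 + 120692824517 = 2055029032946 → 26818026457801/2055029032946
APPEND 14: p_11 = 14·26818026457801 + 25242991113155 = 400695361522369, q_11 = 14·2055029032946 + 1934336208429 = 30704742669673 → 400695361522369/30704742669673
APPEND 46: p_12 = 46·400695361522369 + 26818026457801 = 18458804656486775, q_12 = 46·30704742669673 + 2055029032946 = 1414473191837904 → 18458804656486775/1414473191837904
APPEND 25: p_13 = 25·18458804656486775 + 400695361522369 = 461870811773691744, q_13 = 25·1414473191837904 + 30704742669673 = 35392534538617273 → 461870811773691744/35392534538617273
APPEND 17: p_14 = 17·461870811773691744 + 18458804656486775 = 7870262604809246423, q_14 = 17·35392534538617273 + 1414473191837904 = 603087560348331545 → 7870262604809246423/603087560348331545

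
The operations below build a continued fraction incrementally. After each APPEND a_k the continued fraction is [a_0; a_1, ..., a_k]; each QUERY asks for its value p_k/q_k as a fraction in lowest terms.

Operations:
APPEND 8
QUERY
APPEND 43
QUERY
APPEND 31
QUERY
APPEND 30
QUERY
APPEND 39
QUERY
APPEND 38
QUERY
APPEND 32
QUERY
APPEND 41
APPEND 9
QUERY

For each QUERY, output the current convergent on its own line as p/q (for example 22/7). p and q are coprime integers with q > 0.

APPEND 8: p_0 = 8·1 + 0 = 8, q_0 = 8·0 + 1 = 1 → 8/1
APPEND 43: p_1 = 43·8 + 1 = 345, q_1 = 43·1 + 0 = 43 → 345/43
APPEND 31: p_2 = 31·345 + 8 = 10703, q_2 = 31·43 + 1 = 1334 → 10703/1334
APPEND 30: p_3 = 30·10703 + 345 = 321435, q_3 = 30·1334 + 43 = 40063 → 321435/40063
APPEND 39: p_4 = 39·321435 + 10703 = 12546668, q_4 = 39·40063 + 1334 = 1563791 → 12546668/1563791
APPEND 38: p_5 = 38·12546668 + 321435 = 477094819, q_5 = 38·1563791 + 40063 = 59464121 → 477094819/59464121
APPEND 32: p_6 = 32·477094819 + 12546668 = 15279580876, q_6 = 32·59464121 + 1563791 = 1904415663 → 15279580876/1904415663
APPEND 41: p_7 = 41·15279580876 + 477094819 = 626939910735, q_7 = 41·1904415663 + 59464121 = 78140506304 → 626939910735/78140506304
APPEND 9: p_8 = 9·626939910735 + 15279580876 = 5657738777491, q_8 = 9·78140506304 + 1904415663 = 705168972399 → 5657738777491/705168972399

8/1
345/43
10703/1334
321435/40063
12546668/1563791
477094819/59464121
15279580876/1904415663
5657738777491/705168972399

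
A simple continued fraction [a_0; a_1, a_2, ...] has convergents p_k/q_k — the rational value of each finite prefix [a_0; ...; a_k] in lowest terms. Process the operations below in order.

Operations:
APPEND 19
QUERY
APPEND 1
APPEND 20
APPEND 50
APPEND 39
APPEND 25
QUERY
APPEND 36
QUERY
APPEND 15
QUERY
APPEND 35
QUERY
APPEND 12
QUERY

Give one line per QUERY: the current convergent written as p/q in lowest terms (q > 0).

APPEND 19: p_0 = 19·1 + 0 = 19, q_0 = 19·0 + 1 = 1 → 19/1
APPEND 1: p_1 = 1·19 + 1 = 20, q_1 = 1·1 + 0 = 1 → 20/1
APPEND 20: p_2 = 20·20 + 19 = 419, q_2 = 20·1 + 1 = 21 → 419/21
APPEND 50: p_3 = 50·419 + 20 = 20970, q_3 = 50·21 + 1 = 1051 → 20970/1051
APPEND 39: p_4 = 39·20970 + 419 = 818249, q_4 = 39·1051 + 21 = 41010 → 818249/41010
APPEND 25: p_5 = 25·818249 + 20970 = 20477195, q_5 = 25·41010 + 1051 = 1026301 → 20477195/1026301
APPEND 36: p_6 = 36·20477195 + 818249 = 737997269, q_6 = 36·1026301 + 41010 = 36987846 → 737997269/36987846
APPEND 15: p_7 = 15·737997269 + 20477195 = 11090436230, q_7 = 15·36987846 + 1026301 = 555843991 → 11090436230/555843991
APPEND 35: p_8 = 35·11090436230 + 737997269 = 388903265319, q_8 = 35·555843991 + 36987846 = 19491527531 → 388903265319/19491527531
APPEND 12: p_9 = 12·388903265319 + 11090436230 = 4677929620058, q_9 = 12·19491527531 + 555843991 = 234454174363 → 4677929620058/234454174363

19/1
20477195/1026301
737997269/36987846
11090436230/555843991
388903265319/19491527531
4677929620058/234454174363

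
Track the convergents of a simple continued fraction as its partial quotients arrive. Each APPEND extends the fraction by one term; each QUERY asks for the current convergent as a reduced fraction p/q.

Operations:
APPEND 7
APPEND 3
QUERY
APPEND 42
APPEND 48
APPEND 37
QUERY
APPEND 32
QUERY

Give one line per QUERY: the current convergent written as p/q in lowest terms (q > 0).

22/3
1655201/225790
53011142/7231379

APPEND 7: p_0 = 7·1 + 0 = 7, q_0 = 7·0 + 1 = 1 → 7/1
APPEND 3: p_1 = 3·7 + 1 = 22, q_1 = 3·1 + 0 = 3 → 22/3
APPEND 42: p_2 = 42·22 + 7 = 931, q_2 = 42·3 + 1 = 127 → 931/127
APPEND 48: p_3 = 48·931 + 22 = 44710, q_3 = 48·127 + 3 = 6099 → 44710/6099
APPEND 37: p_4 = 37·44710 + 931 = 1655201, q_4 = 37·6099 + 127 = 225790 → 1655201/225790
APPEND 32: p_5 = 32·1655201 + 44710 = 53011142, q_5 = 32·225790 + 6099 = 7231379 → 53011142/7231379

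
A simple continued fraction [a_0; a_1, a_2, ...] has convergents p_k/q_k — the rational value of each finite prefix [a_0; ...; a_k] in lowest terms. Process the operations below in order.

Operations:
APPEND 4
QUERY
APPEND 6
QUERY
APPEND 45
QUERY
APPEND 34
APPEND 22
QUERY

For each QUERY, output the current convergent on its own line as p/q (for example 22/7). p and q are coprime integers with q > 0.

4/1
25/6
1129/271
846171/203111

APPEND 4: p_0 = 4·1 + 0 = 4, q_0 = 4·0 + 1 = 1 → 4/1
APPEND 6: p_1 = 6·4 + 1 = 25, q_1 = 6·1 + 0 = 6 → 25/6
APPEND 45: p_2 = 45·25 + 4 = 1129, q_2 = 45·6 + 1 = 271 → 1129/271
APPEND 34: p_3 = 34·1129 + 25 = 38411, q_3 = 34·271 + 6 = 9220 → 38411/9220
APPEND 22: p_4 = 22·38411 + 1129 = 846171, q_4 = 22·9220 + 271 = 203111 → 846171/203111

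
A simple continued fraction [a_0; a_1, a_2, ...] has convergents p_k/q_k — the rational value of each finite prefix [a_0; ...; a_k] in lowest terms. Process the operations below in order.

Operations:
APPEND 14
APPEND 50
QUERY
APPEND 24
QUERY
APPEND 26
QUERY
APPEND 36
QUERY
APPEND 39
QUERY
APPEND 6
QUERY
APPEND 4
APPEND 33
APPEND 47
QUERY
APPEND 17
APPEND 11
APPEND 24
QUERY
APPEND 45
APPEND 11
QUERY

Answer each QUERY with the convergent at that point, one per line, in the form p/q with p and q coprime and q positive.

APPEND 14: p_0 = 14·1 + 0 = 14, q_0 = 14·0 + 1 = 1 → 14/1
APPEND 50: p_1 = 50·14 + 1 = 701, q_1 = 50·1 + 0 = 50 → 701/50
APPEND 24: p_2 = 24·701 + 14 = 16838, q_2 = 24·50 + 1 = 1201 → 16838/1201
APPEND 26: p_3 = 26·16838 + 701 = 438489, q_3 = 26·1201 + 50 = 31276 → 438489/31276
APPEND 36: p_4 = 36·438489 + 16838 = 15802442, q_4 = 36·31276 + 1201 = 1127137 → 15802442/1127137
APPEND 39: p_5 = 39·15802442 + 438489 = 616733727, q_5 = 39·1127137 + 31276 = 43989619 → 616733727/43989619
APPEND 6: p_6 = 6·616733727 + 15802442 = 3716204804, q_6 = 6·43989619 + 1127137 = 265064851 → 3716204804/265064851
APPEND 4: p_7 = 4·3716204804 + 616733727 = 15481552943, q_7 = 4·265064851 + 43989619 = 1104249023 → 15481552943/1104249023
APPEND 33: p_8 = 33·15481552943 + 3716204804 = 514607451923, q_8 = 33·1104249023 + 265064851 = 36705282610 → 514607451923/36705282610
APPEND 47: p_9 = 47·514607451923 + 15481552943 = 24202031793324, q_9 = 47·36705282610 + 1104249023 = 1726252531693 → 24202031793324/1726252531693
APPEND 17: p_10 = 17·24202031793324 + 514607451923 = 411949147938431, q_10 = 17·1726252531693 + 36705282610 = 29382998321391 → 411949147938431/29382998321391
APPEND 11: p_11 = 11·411949147938431 + 24202031793324 = 4555642659116065, q_11 = 11·29382998321391 + 1726252531693 = 324939234066994 → 4555642659116065/324939234066994
APPEND 24: p_12 = 24·4555642659116065 + 411949147938431 = 109747372966723991, q_12 = 24·324939234066994 + 29382998321391 = 7827924615929247 → 109747372966723991/7827924615929247
APPEND 45: p_13 = 45·109747372966723991 + 4555642659116065 = 4943187426161695660, q_13 = 45·7827924615929247 + 324939234066994 = 352581546950883109 → 4943187426161695660/352581546950883109
APPEND 11: p_14 = 11·4943187426161695660 + 109747372966723991 = 54484809060745376251, q_14 = 11·352581546950883109 + 7827924615929247 = 3886224941075643446 → 54484809060745376251/3886224941075643446

701/50
16838/1201
438489/31276
15802442/1127137
616733727/43989619
3716204804/265064851
24202031793324/1726252531693
109747372966723991/7827924615929247
54484809060745376251/3886224941075643446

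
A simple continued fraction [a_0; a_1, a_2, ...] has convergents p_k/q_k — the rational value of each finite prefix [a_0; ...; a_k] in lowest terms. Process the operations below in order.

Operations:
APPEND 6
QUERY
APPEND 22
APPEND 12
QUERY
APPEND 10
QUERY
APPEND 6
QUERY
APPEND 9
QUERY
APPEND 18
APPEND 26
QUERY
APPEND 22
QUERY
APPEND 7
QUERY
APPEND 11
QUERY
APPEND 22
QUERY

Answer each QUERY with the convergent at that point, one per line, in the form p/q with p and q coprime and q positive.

6/1
1602/265
16153/2672
98520/16297
902833/149345
425990197/70466527
9388133848/1552968101
66142927133/10941243234
736960332311/121906643675
16279270237975/2692887404084

APPEND 6: p_0 = 6·1 + 0 = 6, q_0 = 6·0 + 1 = 1 → 6/1
APPEND 22: p_1 = 22·6 + 1 = 133, q_1 = 22·1 + 0 = 22 → 133/22
APPEND 12: p_2 = 12·133 + 6 = 1602, q_2 = 12·22 + 1 = 265 → 1602/265
APPEND 10: p_3 = 10·1602 + 133 = 16153, q_3 = 10·265 + 22 = 2672 → 16153/2672
APPEND 6: p_4 = 6·16153 + 1602 = 98520, q_4 = 6·2672 + 265 = 16297 → 98520/16297
APPEND 9: p_5 = 9·98520 + 16153 = 902833, q_5 = 9·16297 + 2672 = 149345 → 902833/149345
APPEND 18: p_6 = 18·902833 + 98520 = 16349514, q_6 = 18·149345 + 16297 = 2704507 → 16349514/2704507
APPEND 26: p_7 = 26·16349514 + 902833 = 425990197, q_7 = 26·2704507 + 149345 = 70466527 → 425990197/70466527
APPEND 22: p_8 = 22·425990197 + 16349514 = 9388133848, q_8 = 22·70466527 + 2704507 = 1552968101 → 9388133848/1552968101
APPEND 7: p_9 = 7·9388133848 + 425990197 = 66142927133, q_9 = 7·1552968101 + 70466527 = 10941243234 → 66142927133/10941243234
APPEND 11: p_10 = 11·66142927133 + 9388133848 = 736960332311, q_10 = 11·10941243234 + 1552968101 = 121906643675 → 736960332311/121906643675
APPEND 22: p_11 = 22·736960332311 + 66142927133 = 16279270237975, q_11 = 22·121906643675 + 10941243234 = 2692887404084 → 16279270237975/2692887404084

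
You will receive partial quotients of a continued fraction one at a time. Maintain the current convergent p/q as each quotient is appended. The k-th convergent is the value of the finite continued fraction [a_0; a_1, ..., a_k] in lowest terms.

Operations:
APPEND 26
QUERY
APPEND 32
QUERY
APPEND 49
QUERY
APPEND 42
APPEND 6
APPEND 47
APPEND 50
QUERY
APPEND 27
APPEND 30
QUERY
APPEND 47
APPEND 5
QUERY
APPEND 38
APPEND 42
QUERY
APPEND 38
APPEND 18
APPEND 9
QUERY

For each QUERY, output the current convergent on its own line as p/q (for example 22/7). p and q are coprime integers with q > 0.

APPEND 26: p_0 = 26·1 + 0 = 26, q_0 = 26·0 + 1 = 1 → 26/1
APPEND 32: p_1 = 32·26 + 1 = 833, q_1 = 32·1 + 0 = 32 → 833/32
APPEND 49: p_2 = 49·833 + 26 = 40843, q_2 = 49·32 + 1 = 1569 → 40843/1569
APPEND 42: p_3 = 42·40843 + 833 = 1716239, q_3 = 42·1569 + 32 = 65930 → 1716239/65930
APPEND 6: p_4 = 6·1716239 + 40843 = 10338277, q_4 = 6·65930 + 1569 = 397149 → 10338277/397149
APPEND 47: p_5 = 47·10338277 + 1716239 = 487615258, q_5 = 47·397149 + 65930 = 18731933 → 487615258/18731933
APPEND 50: p_6 = 50·487615258 + 10338277 = 24391101177, q_6 = 50·18731933 + 397149 = 936993799 → 24391101177/936993799
APPEND 27: p_7 = 27·24391101177 + 487615258 = 659047347037, q_7 = 27·936993799 + 18731933 = 25317564506 → 659047347037/25317564506
APPEND 30: p_8 = 30·659047347037 + 24391101177 = 19795811512287, q_8 = 30·25317564506 + 936993799 = 760463928979 → 19795811512287/760463928979
APPEND 47: p_9 = 47·19795811512287 + 659047347037 = 931062188424526, q_9 = 47·760463928979 + 25317564506 = 35767122226519 → 931062188424526/35767122226519
APPEND 5: p_10 = 5·931062188424526 + 19795811512287 = 4675106753634917, q_10 = 5·35767122226519 + 760463928979 = 179596075061574 → 4675106753634917/179596075061574
APPEND 38: p_11 = 38·4675106753634917 + 931062188424526 = 178585118826551372, q_11 = 38·179596075061574 + 35767122226519 = 6860417974566331 → 178585118826551372/6860417974566331
APPEND 42: p_12 = 42·178585118826551372 + 4675106753634917 = 7505250097468792541, q_12 = 42·6860417974566331 + 179596075061574 = 288317151006847476 → 7505250097468792541/288317151006847476
APPEND 38: p_13 = 38·7505250097468792541 + 178585118826551372 = 285378088822640667930, q_13 = 38·288317151006847476 + 6860417974566331 = 10962912156234770419 → 285378088822640667930/10962912156234770419
APPEND 18: p_14 = 18·285378088822640667930 + 7505250097468792541 = 5144310848905000815281, q_14 = 18·10962912156234770419 + 288317151006847476 = 197620735963232715018 → 5144310848905000815281/197620735963232715018
APPEND 9: p_15 = 9·5144310848905000815281 + 285378088822640667930 = 46584175728967648005459, q_15 = 9·197620735963232715018 + 10962912156234770419 = 1789549535825329205581 → 46584175728967648005459/1789549535825329205581

26/1
833/32
40843/1569
24391101177/936993799
19795811512287/760463928979
4675106753634917/179596075061574
7505250097468792541/288317151006847476
46584175728967648005459/1789549535825329205581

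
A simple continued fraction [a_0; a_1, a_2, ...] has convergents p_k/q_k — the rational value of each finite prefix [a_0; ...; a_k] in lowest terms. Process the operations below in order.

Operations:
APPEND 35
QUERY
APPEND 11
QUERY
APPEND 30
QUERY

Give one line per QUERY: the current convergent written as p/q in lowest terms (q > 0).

35/1
386/11
11615/331

APPEND 35: p_0 = 35·1 + 0 = 35, q_0 = 35·0 + 1 = 1 → 35/1
APPEND 11: p_1 = 11·35 + 1 = 386, q_1 = 11·1 + 0 = 11 → 386/11
APPEND 30: p_2 = 30·386 + 35 = 11615, q_2 = 30·11 + 1 = 331 → 11615/331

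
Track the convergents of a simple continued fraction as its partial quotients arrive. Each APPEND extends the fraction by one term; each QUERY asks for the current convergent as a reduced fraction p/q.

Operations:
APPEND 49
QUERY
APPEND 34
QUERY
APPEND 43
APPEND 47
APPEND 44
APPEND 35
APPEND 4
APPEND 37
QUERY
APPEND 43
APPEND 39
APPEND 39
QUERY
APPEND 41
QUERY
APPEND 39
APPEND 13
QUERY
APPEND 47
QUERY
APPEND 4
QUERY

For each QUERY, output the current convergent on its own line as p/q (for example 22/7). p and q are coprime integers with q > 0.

APPEND 49: p_0 = 49·1 + 0 = 49, q_0 = 49·0 + 1 = 1 → 49/1
APPEND 34: p_1 = 34·49 + 1 = 1667, q_1 = 34·1 + 0 = 34 → 1667/34
APPEND 43: p_2 = 43·1667 + 49 = 71730, q_2 = 43·34 + 1 = 1463 → 71730/1463
APPEND 47: p_3 = 47·71730 + 1667 = 3372977, q_3 = 47·1463 + 34 = 68795 → 3372977/68795
APPEND 44: p_4 = 44·3372977 + 71730 = 148482718, q_4 = 44·68795 + 1463 = 3028443 → 148482718/3028443
APPEND 35: p_5 = 35·148482718 + 3372977 = 5200268107, q_5 = 35·3028443 + 68795 = 106064300 → 5200268107/106064300
APPEND 4: p_6 = 4·5200268107 + 148482718 = 20949555146, q_6 = 4·106064300 + 3028443 = 427285643 → 20949555146/427285643
APPEND 37: p_7 = 37·20949555146 + 5200268107 = 780333808509, q_7 = 37·427285643 + 106064300 = 15915633091 → 780333808509/15915633091
APPEND 43: p_8 = 43·780333808509 + 20949555146 = 33575303321033, q_8 = 43·15915633091 + 427285643 = 684799508556 → 33575303321033/684799508556
APPEND 39: p_9 = 39·33575303321033 + 780333808509 = 1310217163328796, q_9 = 39·684799508556 + 15915633091 = 26723096466775 → 1310217163328796/26723096466775
APPEND 39: p_10 = 39·1310217163328796 + 33575303321033 = 51132044673144077, q_10 = 39·26723096466775 + 684799508556 = 1042885561712781 → 51132044673144077/1042885561712781
APPEND 41: p_11 = 41·51132044673144077 + 1310217163328796 = 2097724048762235953, q_11 = 41·1042885561712781 + 26723096466775 = 42785031126690796 → 2097724048762235953/42785031126690796
APPEND 39: p_12 = 39·2097724048762235953 + 51132044673144077 = 81862369946400346244, q_12 = 39·42785031126690796 + 1042885561712781 = 1669659099502653825 → 81862369946400346244/1669659099502653825
APPEND 13: p_13 = 13·81862369946400346244 + 2097724048762235953 = 1066308533351966737125, q_13 = 13·1669659099502653825 + 42785031126690796 = 21748353324661190521 → 1066308533351966737125/21748353324661190521
APPEND 47: p_14 = 47·1066308533351966737125 + 81862369946400346244 = 50198363437488836991119, q_14 = 47·21748353324661190521 + 1669659099502653825 = 1023842265358578608312 → 50198363437488836991119/1023842265358578608312
APPEND 4: p_15 = 4·50198363437488836991119 + 1066308533351966737125 = 201859762283307314701601, q_15 = 4·1023842265358578608312 + 21748353324661190521 = 4117117414758975623769 → 201859762283307314701601/4117117414758975623769

49/1
1667/34
780333808509/15915633091
51132044673144077/1042885561712781
2097724048762235953/42785031126690796
1066308533351966737125/21748353324661190521
50198363437488836991119/1023842265358578608312
201859762283307314701601/4117117414758975623769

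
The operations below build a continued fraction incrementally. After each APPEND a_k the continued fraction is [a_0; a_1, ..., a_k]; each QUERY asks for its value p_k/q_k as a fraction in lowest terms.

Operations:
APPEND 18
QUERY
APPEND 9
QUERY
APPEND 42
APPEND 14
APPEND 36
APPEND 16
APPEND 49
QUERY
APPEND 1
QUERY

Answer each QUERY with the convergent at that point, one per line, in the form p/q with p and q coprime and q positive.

APPEND 18: p_0 = 18·1 + 0 = 18, q_0 = 18·0 + 1 = 1 → 18/1
APPEND 9: p_1 = 9·18 + 1 = 163, q_1 = 9·1 + 0 = 9 → 163/9
APPEND 42: p_2 = 42·163 + 18 = 6864, q_2 = 42·9 + 1 = 379 → 6864/379
APPEND 14: p_3 = 14·6864 + 163 = 96259, q_3 = 14·379 + 9 = 5315 → 96259/5315
APPEND 36: p_4 = 36·96259 + 6864 = 3472188, q_4 = 36·5315 + 379 = 191719 → 3472188/191719
APPEND 16: p_5 = 16·3472188 + 96259 = 55651267, q_5 = 16·191719 + 5315 = 3072819 → 55651267/3072819
APPEND 49: p_6 = 49·55651267 + 3472188 = 2730384271, q_6 = 49·3072819 + 191719 = 150759850 → 2730384271/150759850
APPEND 1: p_7 = 1·2730384271 + 55651267 = 2786035538, q_7 = 1·150759850 + 3072819 = 153832669 → 2786035538/153832669

18/1
163/9
2730384271/150759850
2786035538/153832669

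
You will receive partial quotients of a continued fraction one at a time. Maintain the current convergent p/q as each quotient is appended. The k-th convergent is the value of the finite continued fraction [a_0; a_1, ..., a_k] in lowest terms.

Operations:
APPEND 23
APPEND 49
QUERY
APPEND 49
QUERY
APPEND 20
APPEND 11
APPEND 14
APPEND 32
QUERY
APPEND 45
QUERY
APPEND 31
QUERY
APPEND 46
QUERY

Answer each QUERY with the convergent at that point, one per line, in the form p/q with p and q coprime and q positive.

1128/49
55295/2402
5527863643/240128917
248926227405/10813288688
7722240913198/335452078245
355472008234513/15441608887958

APPEND 23: p_0 = 23·1 + 0 = 23, q_0 = 23·0 + 1 = 1 → 23/1
APPEND 49: p_1 = 49·23 + 1 = 1128, q_1 = 49·1 + 0 = 49 → 1128/49
APPEND 49: p_2 = 49·1128 + 23 = 55295, q_2 = 49·49 + 1 = 2402 → 55295/2402
APPEND 20: p_3 = 20·55295 + 1128 = 1107028, q_3 = 20·2402 + 49 = 48089 → 1107028/48089
APPEND 11: p_4 = 11·1107028 + 55295 = 12232603, q_4 = 11·48089 + 2402 = 531381 → 12232603/531381
APPEND 14: p_5 = 14·12232603 + 1107028 = 172363470, q_5 = 14·531381 + 48089 = 7487423 → 172363470/7487423
APPEND 32: p_6 = 32·172363470 + 12232603 = 5527863643, q_6 = 32·7487423 + 531381 = 240128917 → 5527863643/240128917
APPEND 45: p_7 = 45·5527863643 + 172363470 = 248926227405, q_7 = 45·240128917 + 7487423 = 10813288688 → 248926227405/10813288688
APPEND 31: p_8 = 31·248926227405 + 5527863643 = 7722240913198, q_8 = 31·10813288688 + 240128917 = 335452078245 → 7722240913198/335452078245
APPEND 46: p_9 = 46·7722240913198 + 248926227405 = 355472008234513, q_9 = 46·335452078245 + 10813288688 = 15441608887958 → 355472008234513/15441608887958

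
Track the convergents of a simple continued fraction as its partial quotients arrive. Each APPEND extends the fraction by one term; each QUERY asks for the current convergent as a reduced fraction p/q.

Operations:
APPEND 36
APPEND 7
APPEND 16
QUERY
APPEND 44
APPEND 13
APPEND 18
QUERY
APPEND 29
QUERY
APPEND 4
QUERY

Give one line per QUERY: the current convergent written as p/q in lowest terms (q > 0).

APPEND 36: p_0 = 36·1 + 0 = 36, q_0 = 36·0 + 1 = 1 → 36/1
APPEND 7: p_1 = 7·36 + 1 = 253, q_1 = 7·1 + 0 = 7 → 253/7
APPEND 16: p_2 = 16·253 + 36 = 4084, q_2 = 16·7 + 1 = 113 → 4084/113
APPEND 44: p_3 = 44·4084 + 253 = 179949, q_3 = 44·113 + 7 = 4979 → 179949/4979
APPEND 13: p_4 = 13·179949 + 4084 = 2343421, q_4 = 13·4979 + 113 = 64840 → 2343421/64840
APPEND 18: p_5 = 18·2343421 + 179949 = 42361527, q_5 = 18·64840 + 4979 = 1172099 → 42361527/1172099
APPEND 29: p_6 = 29·42361527 + 2343421 = 1230827704, q_6 = 29·1172099 + 64840 = 34055711 → 1230827704/34055711
APPEND 4: p_7 = 4·1230827704 + 42361527 = 4965672343, q_7 = 4·34055711 + 1172099 = 137394943 → 4965672343/137394943

4084/113
42361527/1172099
1230827704/34055711
4965672343/137394943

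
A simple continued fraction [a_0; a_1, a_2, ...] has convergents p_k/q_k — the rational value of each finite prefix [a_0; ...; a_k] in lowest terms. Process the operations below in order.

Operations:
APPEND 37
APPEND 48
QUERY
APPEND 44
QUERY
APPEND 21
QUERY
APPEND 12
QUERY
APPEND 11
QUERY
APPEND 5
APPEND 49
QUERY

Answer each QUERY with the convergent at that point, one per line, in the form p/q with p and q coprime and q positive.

1777/48
78225/2113
1644502/44421
19812249/535165
219579241/5931236
54987293487/1485307141

APPEND 37: p_0 = 37·1 + 0 = 37, q_0 = 37·0 + 1 = 1 → 37/1
APPEND 48: p_1 = 48·37 + 1 = 1777, q_1 = 48·1 + 0 = 48 → 1777/48
APPEND 44: p_2 = 44·1777 + 37 = 78225, q_2 = 44·48 + 1 = 2113 → 78225/2113
APPEND 21: p_3 = 21·78225 + 1777 = 1644502, q_3 = 21·2113 + 48 = 44421 → 1644502/44421
APPEND 12: p_4 = 12·1644502 + 78225 = 19812249, q_4 = 12·44421 + 2113 = 535165 → 19812249/535165
APPEND 11: p_5 = 11·19812249 + 1644502 = 219579241, q_5 = 11·535165 + 44421 = 5931236 → 219579241/5931236
APPEND 5: p_6 = 5·219579241 + 19812249 = 1117708454, q_6 = 5·5931236 + 535165 = 30191345 → 1117708454/30191345
APPEND 49: p_7 = 49·1117708454 + 219579241 = 54987293487, q_7 = 49·30191345 + 5931236 = 1485307141 → 54987293487/1485307141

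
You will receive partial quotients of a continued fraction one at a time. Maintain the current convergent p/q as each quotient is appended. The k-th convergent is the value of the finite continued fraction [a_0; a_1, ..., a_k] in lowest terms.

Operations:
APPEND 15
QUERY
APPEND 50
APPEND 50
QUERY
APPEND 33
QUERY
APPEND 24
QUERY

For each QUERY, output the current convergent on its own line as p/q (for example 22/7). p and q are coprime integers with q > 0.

15/1
37565/2501
1240396/82583
29807069/1984493

APPEND 15: p_0 = 15·1 + 0 = 15, q_0 = 15·0 + 1 = 1 → 15/1
APPEND 50: p_1 = 50·15 + 1 = 751, q_1 = 50·1 + 0 = 50 → 751/50
APPEND 50: p_2 = 50·751 + 15 = 37565, q_2 = 50·50 + 1 = 2501 → 37565/2501
APPEND 33: p_3 = 33·37565 + 751 = 1240396, q_3 = 33·2501 + 50 = 82583 → 1240396/82583
APPEND 24: p_4 = 24·1240396 + 37565 = 29807069, q_4 = 24·82583 + 2501 = 1984493 → 29807069/1984493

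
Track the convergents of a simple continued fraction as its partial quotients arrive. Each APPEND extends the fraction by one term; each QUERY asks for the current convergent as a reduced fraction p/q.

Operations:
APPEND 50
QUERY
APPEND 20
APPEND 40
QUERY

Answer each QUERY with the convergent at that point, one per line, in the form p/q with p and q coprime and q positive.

50/1
40090/801

APPEND 50: p_0 = 50·1 + 0 = 50, q_0 = 50·0 + 1 = 1 → 50/1
APPEND 20: p_1 = 20·50 + 1 = 1001, q_1 = 20·1 + 0 = 20 → 1001/20
APPEND 40: p_2 = 40·1001 + 50 = 40090, q_2 = 40·20 + 1 = 801 → 40090/801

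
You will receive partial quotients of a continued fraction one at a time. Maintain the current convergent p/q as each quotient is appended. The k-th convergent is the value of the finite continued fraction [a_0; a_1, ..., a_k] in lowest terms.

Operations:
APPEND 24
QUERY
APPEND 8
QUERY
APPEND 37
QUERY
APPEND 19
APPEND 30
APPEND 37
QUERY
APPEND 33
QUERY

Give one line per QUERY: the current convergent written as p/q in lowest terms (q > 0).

24/1
193/8
7165/297
151725513/6289250
5011038934/207715077

APPEND 24: p_0 = 24·1 + 0 = 24, q_0 = 24·0 + 1 = 1 → 24/1
APPEND 8: p_1 = 8·24 + 1 = 193, q_1 = 8·1 + 0 = 8 → 193/8
APPEND 37: p_2 = 37·193 + 24 = 7165, q_2 = 37·8 + 1 = 297 → 7165/297
APPEND 19: p_3 = 19·7165 + 193 = 136328, q_3 = 19·297 + 8 = 5651 → 136328/5651
APPEND 30: p_4 = 30·136328 + 7165 = 4097005, q_4 = 30·5651 + 297 = 169827 → 4097005/169827
APPEND 37: p_5 = 37·4097005 + 136328 = 151725513, q_5 = 37·169827 + 5651 = 6289250 → 151725513/6289250
APPEND 33: p_6 = 33·151725513 + 4097005 = 5011038934, q_6 = 33·6289250 + 169827 = 207715077 → 5011038934/207715077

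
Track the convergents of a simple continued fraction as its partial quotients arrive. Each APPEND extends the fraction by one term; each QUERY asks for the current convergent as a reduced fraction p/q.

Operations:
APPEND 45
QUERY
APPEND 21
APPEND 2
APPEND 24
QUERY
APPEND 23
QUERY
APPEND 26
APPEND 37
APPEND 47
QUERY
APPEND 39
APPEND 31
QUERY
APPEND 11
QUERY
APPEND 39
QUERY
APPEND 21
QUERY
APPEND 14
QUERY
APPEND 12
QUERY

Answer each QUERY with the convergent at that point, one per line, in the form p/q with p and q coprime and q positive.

APPEND 45: p_0 = 45·1 + 0 = 45, q_0 = 45·0 + 1 = 1 → 45/1
APPEND 21: p_1 = 21·45 + 1 = 946, q_1 = 21·1 + 0 = 21 → 946/21
APPEND 2: p_2 = 2·946 + 45 = 1937, q_2 = 2·21 + 1 = 43 → 1937/43
APPEND 24: p_3 = 24·1937 + 946 = 47434, q_3 = 24·43 + 21 = 1053 → 47434/1053
APPEND 23: p_4 = 23·47434 + 1937 = 1092919, q_4 = 23·1053 + 43 = 24262 → 1092919/24262
APPEND 26: p_5 = 26·1092919 + 47434 = 28463328, q_5 = 26·24262 + 1053 = 631865 → 28463328/631865
APPEND 37: p_6 = 37·28463328 + 1092919 = 1054236055, q_6 = 37·631865 + 24262 = 23403267 → 1054236055/23403267
APPEND 47: p_7 = 47·1054236055 + 28463328 = 49577557913, q_7 = 47·23403267 + 631865 = 1100585414 → 49577557913/1100585414
APPEND 39: p_8 = 39·49577557913 + 1054236055 = 1934578994662, q_8 = 39·1100585414 + 23403267 = 42946234413 → 1934578994662/42946234413
APPEND 31: p_9 = 31·1934578994662 + 49577557913 = 60021526392435, q_9 = 31·42946234413 + 1100585414 = 1332433852217 → 60021526392435/1332433852217
APPEND 11: p_10 = 11·60021526392435 + 1934578994662 = 662171369311447, q_10 = 11·1332433852217 + 42946234413 = 14699718608800 → 662171369311447/14699718608800
APPEND 39: p_11 = 39·662171369311447 + 60021526392435 = 25884704929538868, q_11 = 39·14699718608800 + 1332433852217 = 574621459595417 → 25884704929538868/574621459595417
APPEND 21: p_12 = 21·25884704929538868 + 662171369311447 = 544240974889627675, q_12 = 21·574621459595417 + 14699718608800 = 12081750370112557 → 544240974889627675/12081750370112557
APPEND 14: p_13 = 14·544240974889627675 + 25884704929538868 = 7645258353384326318, q_13 = 14·12081750370112557 + 574621459595417 = 169719126641171215 → 7645258353384326318/169719126641171215
APPEND 12: p_14 = 12·7645258353384326318 + 544240974889627675 = 92287341215501543491, q_14 = 12·169719126641171215 + 12081750370112557 = 2048711270064167137 → 92287341215501543491/2048711270064167137

45/1
47434/1053
1092919/24262
49577557913/1100585414
60021526392435/1332433852217
662171369311447/14699718608800
25884704929538868/574621459595417
544240974889627675/12081750370112557
7645258353384326318/169719126641171215
92287341215501543491/2048711270064167137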